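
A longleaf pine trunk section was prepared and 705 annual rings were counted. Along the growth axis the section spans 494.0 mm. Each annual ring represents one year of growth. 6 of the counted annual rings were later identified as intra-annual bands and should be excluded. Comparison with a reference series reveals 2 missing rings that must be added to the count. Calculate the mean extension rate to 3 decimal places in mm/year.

Adjusted count: 705 − 6 + 2 = 701 annual rings.
Extension rate ≈ 494.0 / 701 = 0.705 mm/year.

0.705 mm/year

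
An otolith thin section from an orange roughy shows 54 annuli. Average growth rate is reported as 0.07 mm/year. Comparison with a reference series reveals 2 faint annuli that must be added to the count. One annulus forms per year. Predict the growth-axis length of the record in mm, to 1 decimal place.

3.9 mm

Correcting the raw count gives 54 + 2 = 56 true annuli.
Length ≈ 0.07 × 56 = 3.9 mm.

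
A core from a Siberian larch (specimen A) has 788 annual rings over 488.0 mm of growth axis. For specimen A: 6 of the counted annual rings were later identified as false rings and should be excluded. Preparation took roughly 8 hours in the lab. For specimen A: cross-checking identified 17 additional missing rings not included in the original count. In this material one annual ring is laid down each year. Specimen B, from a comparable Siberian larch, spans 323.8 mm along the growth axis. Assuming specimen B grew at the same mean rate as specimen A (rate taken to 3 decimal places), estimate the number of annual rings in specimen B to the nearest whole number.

Specimen A: adjusted count: 788 − 6 + 17 = 799 annual rings.
A: 488.0 mm over 799 years gives 488.0 / 799 ≈ 0.611 mm/yr.
Specimen B: 323.8 mm / 0.611 mm per year = 529.95 years ≈ 530 annual rings.

530 annual rings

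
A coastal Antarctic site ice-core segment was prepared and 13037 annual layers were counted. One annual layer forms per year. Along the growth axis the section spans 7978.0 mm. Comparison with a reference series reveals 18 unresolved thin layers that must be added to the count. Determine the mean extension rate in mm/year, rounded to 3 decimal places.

Adjusted count: 13037 + 18 = 13055 annual layers.
Mean rate = 7978.0 mm / 13055 years ≈ 0.611 mm/year.

0.611 mm/year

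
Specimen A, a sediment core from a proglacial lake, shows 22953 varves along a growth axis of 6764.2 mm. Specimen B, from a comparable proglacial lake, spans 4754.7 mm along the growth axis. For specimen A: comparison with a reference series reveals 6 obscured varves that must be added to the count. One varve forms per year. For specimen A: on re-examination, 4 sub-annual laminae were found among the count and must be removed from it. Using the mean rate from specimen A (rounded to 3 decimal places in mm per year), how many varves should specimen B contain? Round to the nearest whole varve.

Specimen A: after corrections the count is 22953 − 4 + 6 = 22955 varves.
A: Mean rate = 6764.2 mm / 22955 years ≈ 0.295 mm per year.
For B, 4754.7 / 0.295 = 16117.63 years ≈ 16118 varves.

16118 varves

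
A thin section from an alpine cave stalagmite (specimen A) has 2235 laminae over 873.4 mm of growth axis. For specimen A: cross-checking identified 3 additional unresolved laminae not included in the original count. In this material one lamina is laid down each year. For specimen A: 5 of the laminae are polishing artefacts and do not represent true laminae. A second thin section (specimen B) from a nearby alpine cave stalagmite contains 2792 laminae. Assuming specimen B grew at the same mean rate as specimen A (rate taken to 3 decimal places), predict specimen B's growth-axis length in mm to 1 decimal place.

1091.7 mm

Specimen A: true lamina count = 2235 − 5 + 3 = 2233.
A: Mean rate = 873.4 mm / 2233 years ≈ 0.391 mm per year.
Length of B = 0.391 × 2792 = 1091.7 mm.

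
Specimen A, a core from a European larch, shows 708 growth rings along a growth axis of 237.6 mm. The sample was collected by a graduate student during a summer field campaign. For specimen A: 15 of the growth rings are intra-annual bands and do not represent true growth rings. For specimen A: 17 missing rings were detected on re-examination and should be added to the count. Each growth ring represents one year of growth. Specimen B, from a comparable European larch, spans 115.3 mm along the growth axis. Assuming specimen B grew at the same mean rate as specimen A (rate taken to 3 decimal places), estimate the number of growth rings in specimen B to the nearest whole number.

344 growth rings

Specimen A: adjusted count: 708 − 15 + 17 = 710 growth rings.
A: Extension rate ≈ 237.6 / 710 = 0.335 mm per year.
For B, 115.3 / 0.335 = 344.18 years ≈ 344 growth rings.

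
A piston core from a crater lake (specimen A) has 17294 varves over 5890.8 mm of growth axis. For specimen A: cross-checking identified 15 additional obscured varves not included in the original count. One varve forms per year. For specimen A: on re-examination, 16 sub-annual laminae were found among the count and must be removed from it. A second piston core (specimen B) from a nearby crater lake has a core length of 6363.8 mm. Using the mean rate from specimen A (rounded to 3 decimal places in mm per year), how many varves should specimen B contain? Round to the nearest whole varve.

Specimen A: adjusted count: 17294 − 16 + 15 = 17293 varves.
A: 5890.8 mm over 17293 years gives 5890.8 / 17293 ≈ 0.341 mm/year.
Specimen B: 6363.8 mm / 0.341 mm per year = 18662.17 years ≈ 18662 varves.

18662 varves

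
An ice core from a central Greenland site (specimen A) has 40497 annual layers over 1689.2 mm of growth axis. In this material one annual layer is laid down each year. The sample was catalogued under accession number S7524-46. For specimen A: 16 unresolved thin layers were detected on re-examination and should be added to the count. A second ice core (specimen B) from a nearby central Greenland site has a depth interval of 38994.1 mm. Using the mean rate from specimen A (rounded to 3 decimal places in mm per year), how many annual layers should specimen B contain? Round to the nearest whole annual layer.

Specimen A: correcting the raw count gives 40497 + 16 = 40513 true annual layers.
A: Extension rate ≈ 1689.2 / 40513 = 0.042 mm/year.
For B, 38994.1 / 0.042 = 928430.95 years ≈ 928431 annual layers.

928431 annual layers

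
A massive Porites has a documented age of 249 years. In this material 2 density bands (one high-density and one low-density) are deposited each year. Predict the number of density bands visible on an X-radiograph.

With 2 density bands per year, 249 years would produce 249 × 2 = 498 density bands.
So 498 density bands should be present.

498 density bands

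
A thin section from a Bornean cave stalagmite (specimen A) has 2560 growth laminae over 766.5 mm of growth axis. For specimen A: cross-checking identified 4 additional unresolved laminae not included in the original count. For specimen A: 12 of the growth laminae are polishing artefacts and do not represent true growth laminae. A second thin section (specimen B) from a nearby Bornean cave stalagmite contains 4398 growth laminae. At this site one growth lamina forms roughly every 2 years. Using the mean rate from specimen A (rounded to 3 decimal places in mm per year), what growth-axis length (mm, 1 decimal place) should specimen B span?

Specimen A: adjusted count: 2560 − 12 + 4 = 2552 growth laminae.
Specimen A: at 2 years per growth lamina, 2552 × 2 = 5104 years.
A: Extension rate ≈ 766.5 / 5104 = 0.150 mm per year.
Specimen B: 4398 growth laminae at 2 years each span 4398 × 2 = 8796 years. Length of B = 0.150 × 8796 = 1319.4 mm.

1319.4 mm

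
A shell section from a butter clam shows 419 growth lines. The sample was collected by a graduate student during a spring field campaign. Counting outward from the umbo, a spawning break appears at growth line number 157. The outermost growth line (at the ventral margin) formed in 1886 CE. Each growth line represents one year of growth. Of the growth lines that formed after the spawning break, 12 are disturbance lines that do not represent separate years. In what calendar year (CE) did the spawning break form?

1636 CE

419 − 157 = 262 growth lines lie beyond the spawning break toward the ventral margin.
262 − 12 false = 250 true growth lines after the spawning break.
Counting back 250 years from 1886 CE places the spawning break in 1886 − 250 = 1636 CE.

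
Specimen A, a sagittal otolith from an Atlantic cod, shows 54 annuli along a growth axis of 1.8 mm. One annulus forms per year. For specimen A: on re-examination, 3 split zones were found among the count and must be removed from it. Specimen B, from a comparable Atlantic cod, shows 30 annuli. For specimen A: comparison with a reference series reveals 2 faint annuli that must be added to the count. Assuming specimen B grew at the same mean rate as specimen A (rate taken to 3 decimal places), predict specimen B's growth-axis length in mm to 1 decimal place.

Specimen A: after corrections the count is 54 − 3 + 2 = 53 annuli.
A: 1.8 mm over 53 years gives 1.8 / 53 ≈ 0.034 mm per year.
B's length ≈ 0.034 × 30 = 1.0 mm.

1.0 mm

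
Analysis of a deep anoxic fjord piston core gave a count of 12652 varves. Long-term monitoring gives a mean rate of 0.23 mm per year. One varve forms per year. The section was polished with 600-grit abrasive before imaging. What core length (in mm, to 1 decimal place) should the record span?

The record spans 12652 years at 0.23 mm per year.
12652 years at 0.23 mm/year gives 0.23 × 12652 = 2910.0 mm.

2910.0 mm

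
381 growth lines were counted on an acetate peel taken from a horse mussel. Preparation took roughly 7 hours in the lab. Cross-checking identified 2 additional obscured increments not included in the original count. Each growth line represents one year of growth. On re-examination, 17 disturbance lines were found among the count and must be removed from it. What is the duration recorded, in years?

After corrections the count is 381 − 17 + 2 = 366 growth lines.
With a one-to-one growth line periodicity this is 366 years.

366 years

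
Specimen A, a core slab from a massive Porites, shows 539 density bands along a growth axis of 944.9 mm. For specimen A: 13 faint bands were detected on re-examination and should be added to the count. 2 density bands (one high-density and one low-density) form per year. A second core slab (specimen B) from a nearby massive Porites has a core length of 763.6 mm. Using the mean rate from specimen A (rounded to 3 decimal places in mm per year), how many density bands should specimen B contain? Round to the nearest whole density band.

Specimen A: true density band count = 539 + 13 = 552.
Specimen A: 552 density bands at 2 per year is 552 / 2 = 276 years.
A: 944.9 mm over 276 years gives 944.9 / 276 ≈ 3.424 mm per year.
For B, 763.6 / 3.424 = 223.01 years; at 2 density bands per year that is 223.01 × 2 ≈ 446 density bands.

446 density bands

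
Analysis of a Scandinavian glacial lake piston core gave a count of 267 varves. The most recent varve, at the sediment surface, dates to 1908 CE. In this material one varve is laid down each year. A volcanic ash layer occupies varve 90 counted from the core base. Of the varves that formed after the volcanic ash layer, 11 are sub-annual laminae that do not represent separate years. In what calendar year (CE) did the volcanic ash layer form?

1742 CE

The volcanic ash layer sits at varve 90 from the core base, so 267 − 90 = 177 varves formed after it.
Excluding 11 false varves: 177 − 11 = 166.
1908 − 166 = 1742 CE.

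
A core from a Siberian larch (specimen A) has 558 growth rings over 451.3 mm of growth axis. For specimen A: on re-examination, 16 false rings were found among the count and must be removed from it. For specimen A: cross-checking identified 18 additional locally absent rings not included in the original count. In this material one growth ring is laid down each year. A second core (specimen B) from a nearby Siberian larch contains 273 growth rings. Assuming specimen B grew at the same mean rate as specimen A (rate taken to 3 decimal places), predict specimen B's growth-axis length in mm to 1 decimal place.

Specimen A: after corrections the count is 558 − 16 + 18 = 560 growth rings.
A: Mean rate = 451.3 mm / 560 years ≈ 0.806 mm/year.
B's length ≈ 0.806 × 273 = 220.0 mm.

220.0 mm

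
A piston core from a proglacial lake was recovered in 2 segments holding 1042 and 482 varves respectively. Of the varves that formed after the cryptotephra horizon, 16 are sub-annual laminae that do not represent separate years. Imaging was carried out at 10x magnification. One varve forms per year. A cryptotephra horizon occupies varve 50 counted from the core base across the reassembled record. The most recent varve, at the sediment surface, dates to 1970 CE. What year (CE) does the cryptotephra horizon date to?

Total varves = 1042 + 482 = 1524.
The cryptotephra horizon sits at varve 50 from the core base, so 1524 − 50 = 1474 varves formed after it.
Removing the 16 false varves leaves 1474 − 16 = 1458 true varves beyond the cryptotephra horizon.
The varve at the sediment surface is 1970 CE, so the cryptotephra horizon dates to 1970 − 1458 = 512 CE.

512 CE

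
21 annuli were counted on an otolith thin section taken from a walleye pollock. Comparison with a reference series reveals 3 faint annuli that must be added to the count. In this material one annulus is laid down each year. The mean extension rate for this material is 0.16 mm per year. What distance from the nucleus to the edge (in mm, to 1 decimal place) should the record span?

3.8 mm

True annulus count = 21 + 3 = 24.
Predicted length = 0.16 mm/year × 24 years = 3.8 mm.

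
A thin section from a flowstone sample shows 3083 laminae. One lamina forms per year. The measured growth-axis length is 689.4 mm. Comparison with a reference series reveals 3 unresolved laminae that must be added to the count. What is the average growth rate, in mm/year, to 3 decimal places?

0.223 mm/year

Adjusted count: 3083 + 3 = 3086 laminae.
Extension rate ≈ 689.4 / 3086 = 0.223 mm/year.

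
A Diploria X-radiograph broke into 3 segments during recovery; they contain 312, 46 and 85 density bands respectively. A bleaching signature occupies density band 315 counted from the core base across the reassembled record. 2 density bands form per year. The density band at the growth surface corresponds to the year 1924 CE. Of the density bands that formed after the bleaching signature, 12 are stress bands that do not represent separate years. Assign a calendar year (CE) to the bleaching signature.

1866 CE

Total density bands = 312 + 46 + 85 = 443.
Between density band 315 and the growth surface there are 443 − 315 = 128 density bands.
128 − 12 false = 116 true density bands after the bleaching signature.
Dividing by 2 density bands per year: 116 / 2 = 58 years.
Counting back 58 years from 1924 CE places the bleaching signature in 1924 − 58 = 1866 CE.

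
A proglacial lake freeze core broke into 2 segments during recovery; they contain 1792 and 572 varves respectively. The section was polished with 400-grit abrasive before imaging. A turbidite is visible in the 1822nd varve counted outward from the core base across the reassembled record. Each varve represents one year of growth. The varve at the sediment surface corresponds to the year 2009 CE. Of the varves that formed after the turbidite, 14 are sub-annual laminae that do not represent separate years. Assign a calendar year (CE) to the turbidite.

1481 CE

Total varves = 1792 + 572 = 2364.
2364 − 1822 = 542 varves lie beyond the turbidite toward the sediment surface.
Removing the 14 false varves leaves 542 − 14 = 528 true varves beyond the turbidite.
2009 − 528 = 1481 CE.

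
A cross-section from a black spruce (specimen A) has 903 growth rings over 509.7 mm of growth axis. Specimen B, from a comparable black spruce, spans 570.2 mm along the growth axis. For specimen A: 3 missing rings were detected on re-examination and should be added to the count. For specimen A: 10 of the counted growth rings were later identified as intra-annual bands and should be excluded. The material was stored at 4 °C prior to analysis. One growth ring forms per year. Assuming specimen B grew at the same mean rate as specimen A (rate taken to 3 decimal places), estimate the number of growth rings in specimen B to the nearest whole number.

Specimen A: correcting the raw count gives 903 − 10 + 3 = 896 true growth rings.
A: Extension rate ≈ 509.7 / 896 = 0.569 mm/yr.
Specimen B: 570.2 mm / 0.569 mm per year = 1002.11 years ≈ 1002 growth rings.

1002 growth rings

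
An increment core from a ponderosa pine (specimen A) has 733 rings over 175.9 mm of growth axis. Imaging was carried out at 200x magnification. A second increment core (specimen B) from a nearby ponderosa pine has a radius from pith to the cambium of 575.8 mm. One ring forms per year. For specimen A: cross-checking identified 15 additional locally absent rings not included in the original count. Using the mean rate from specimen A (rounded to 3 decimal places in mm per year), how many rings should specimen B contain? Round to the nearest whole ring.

Specimen A: correcting the raw count gives 733 + 15 = 748 true rings.
A: Mean rate = 175.9 mm / 748 years ≈ 0.235 mm/yr.
Specimen B: 575.8 mm / 0.235 mm per year = 2450.21 years ≈ 2450 rings.

2450 rings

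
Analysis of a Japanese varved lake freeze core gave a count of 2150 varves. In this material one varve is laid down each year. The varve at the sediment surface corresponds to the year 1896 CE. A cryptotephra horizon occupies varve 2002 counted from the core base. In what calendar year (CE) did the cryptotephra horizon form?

2150 − 2002 = 148 varves lie beyond the cryptotephra horizon toward the sediment surface.
The varve at the sediment surface is 1896 CE, so the cryptotephra horizon dates to 1896 − 148 = 1748 CE.

1748 CE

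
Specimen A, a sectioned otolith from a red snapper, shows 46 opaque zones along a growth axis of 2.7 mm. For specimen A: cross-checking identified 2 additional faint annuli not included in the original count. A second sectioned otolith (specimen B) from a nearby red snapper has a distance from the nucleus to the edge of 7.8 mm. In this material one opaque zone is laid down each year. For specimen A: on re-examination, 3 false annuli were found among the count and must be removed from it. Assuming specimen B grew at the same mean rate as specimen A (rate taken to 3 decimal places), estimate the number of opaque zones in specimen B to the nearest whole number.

130 opaque zones

Specimen A: true opaque zone count = 46 − 3 + 2 = 45.
A: Extension rate ≈ 2.7 / 45 = 0.060 mm/year.
B spans 7.8 / 0.060 = 130.00 years ≈ 130 opaque zones.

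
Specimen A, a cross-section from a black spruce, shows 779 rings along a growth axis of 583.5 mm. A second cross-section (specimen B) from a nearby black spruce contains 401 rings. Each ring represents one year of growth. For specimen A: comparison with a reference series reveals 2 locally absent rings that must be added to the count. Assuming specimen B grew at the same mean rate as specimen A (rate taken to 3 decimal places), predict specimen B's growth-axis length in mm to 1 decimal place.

299.5 mm

Specimen A: correcting the raw count gives 779 + 2 = 781 true rings.
A: Mean rate = 583.5 mm / 781 years ≈ 0.747 mm/year.
B's length ≈ 0.747 × 401 = 299.5 mm.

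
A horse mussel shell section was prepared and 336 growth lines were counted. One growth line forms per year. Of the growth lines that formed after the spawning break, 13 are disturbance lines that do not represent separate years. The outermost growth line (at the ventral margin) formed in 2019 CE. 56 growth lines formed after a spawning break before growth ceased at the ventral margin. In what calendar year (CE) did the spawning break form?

56 growth lines formed after the spawning break.
Removing the 13 false growth lines leaves 56 − 13 = 43 true growth lines beyond the spawning break.
The growth line at the ventral margin is 2019 CE, so the spawning break dates to 2019 − 43 = 1976 CE.

1976 CE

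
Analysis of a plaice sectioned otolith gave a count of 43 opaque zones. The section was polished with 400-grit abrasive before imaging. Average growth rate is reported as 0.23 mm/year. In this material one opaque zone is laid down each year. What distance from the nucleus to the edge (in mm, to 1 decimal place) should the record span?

43 years of growth are recorded.
Length ≈ 0.23 × 43 = 9.9 mm.

9.9 mm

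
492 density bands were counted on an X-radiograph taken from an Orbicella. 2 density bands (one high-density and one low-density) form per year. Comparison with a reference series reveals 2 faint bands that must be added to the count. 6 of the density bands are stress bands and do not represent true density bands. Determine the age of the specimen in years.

244 years

Correcting the raw count gives 492 − 6 + 2 = 488 true density bands.
With 2 density bands per year, 488 / 2 = 244 years.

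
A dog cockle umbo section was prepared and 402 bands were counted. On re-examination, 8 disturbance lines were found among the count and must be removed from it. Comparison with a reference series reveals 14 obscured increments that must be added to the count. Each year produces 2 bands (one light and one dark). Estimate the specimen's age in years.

Adjusted count: 402 − 8 + 14 = 408 bands.
With 2 bands per year, 408 / 2 = 204 years.

204 yr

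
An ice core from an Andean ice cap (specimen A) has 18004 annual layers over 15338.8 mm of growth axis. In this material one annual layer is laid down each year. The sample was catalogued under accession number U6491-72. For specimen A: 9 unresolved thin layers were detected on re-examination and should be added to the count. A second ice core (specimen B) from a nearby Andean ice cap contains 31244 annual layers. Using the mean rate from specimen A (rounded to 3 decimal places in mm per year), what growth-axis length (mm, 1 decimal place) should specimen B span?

26619.9 mm

Specimen A: after corrections the count is 18004 + 9 = 18013 annual layers.
A: 15338.8 mm over 18013 years gives 15338.8 / 18013 ≈ 0.852 mm/yr.
B's length ≈ 0.852 × 31244 = 26619.9 mm.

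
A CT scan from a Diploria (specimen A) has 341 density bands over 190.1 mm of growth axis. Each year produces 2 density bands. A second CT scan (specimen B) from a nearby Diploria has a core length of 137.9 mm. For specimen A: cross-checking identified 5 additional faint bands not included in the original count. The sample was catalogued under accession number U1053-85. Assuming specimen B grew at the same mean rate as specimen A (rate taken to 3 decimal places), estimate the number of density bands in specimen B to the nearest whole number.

251 density bands

Specimen A: after corrections the count is 341 + 5 = 346 density bands.
Specimen A: dividing by 2 density bands per year: 346 / 2 = 173 years.
A: Mean rate = 190.1 mm / 173 years ≈ 1.099 mm/year.
B spans 137.9 / 1.099 = 125.48 years; at 2 density bands per year that is 125.48 × 2 ≈ 251 density bands.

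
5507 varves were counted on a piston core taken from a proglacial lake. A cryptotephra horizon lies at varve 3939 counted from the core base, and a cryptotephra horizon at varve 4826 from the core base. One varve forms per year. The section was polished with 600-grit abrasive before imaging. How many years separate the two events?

887 yr

4826 − 3939 = 887 varves lie between the two events.
At one varve per year, 887 years elapsed between them.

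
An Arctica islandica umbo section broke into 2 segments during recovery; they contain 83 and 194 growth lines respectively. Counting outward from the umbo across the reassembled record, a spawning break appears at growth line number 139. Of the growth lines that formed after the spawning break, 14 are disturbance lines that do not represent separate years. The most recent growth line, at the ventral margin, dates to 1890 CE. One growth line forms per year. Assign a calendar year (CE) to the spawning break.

1766 CE

Total growth lines = 83 + 194 = 277.
Between growth line 139 and the ventral margin there are 277 − 139 = 138 growth lines.
Removing the 14 false growth lines leaves 138 − 14 = 124 true growth lines beyond the spawning break.
Counting back 124 years from 1890 CE places the spawning break in 1890 − 124 = 1766 CE.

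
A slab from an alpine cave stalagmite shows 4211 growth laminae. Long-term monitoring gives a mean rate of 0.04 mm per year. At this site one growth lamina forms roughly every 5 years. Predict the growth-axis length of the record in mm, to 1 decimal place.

842.2 mm

Multiplying by 5 years per growth lamina: 4211 × 5 = 21055 years.
Length ≈ 0.04 × 21055 = 842.2 mm.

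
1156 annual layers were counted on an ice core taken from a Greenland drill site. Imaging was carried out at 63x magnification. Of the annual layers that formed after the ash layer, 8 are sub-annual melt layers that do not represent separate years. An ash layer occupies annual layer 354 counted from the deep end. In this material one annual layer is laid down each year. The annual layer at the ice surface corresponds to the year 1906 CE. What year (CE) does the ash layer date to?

1112 CE

1156 − 354 = 802 annual layers lie beyond the ash layer toward the ice surface.
Removing the 8 false annual layers leaves 802 − 8 = 794 true annual layers beyond the ash layer.
1906 − 794 = 1112 CE.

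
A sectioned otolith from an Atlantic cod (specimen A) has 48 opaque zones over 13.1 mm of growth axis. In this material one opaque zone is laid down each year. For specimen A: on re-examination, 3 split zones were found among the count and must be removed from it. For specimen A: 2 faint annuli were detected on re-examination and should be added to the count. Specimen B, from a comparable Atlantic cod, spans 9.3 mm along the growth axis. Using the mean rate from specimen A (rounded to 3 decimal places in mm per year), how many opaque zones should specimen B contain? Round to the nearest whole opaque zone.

33 opaque zones

Specimen A: adjusted count: 48 − 3 + 2 = 47 opaque zones.
A: Mean rate = 13.1 mm / 47 years ≈ 0.279 mm/year.
B spans 9.3 / 0.279 = 33.33 years ≈ 33 opaque zones.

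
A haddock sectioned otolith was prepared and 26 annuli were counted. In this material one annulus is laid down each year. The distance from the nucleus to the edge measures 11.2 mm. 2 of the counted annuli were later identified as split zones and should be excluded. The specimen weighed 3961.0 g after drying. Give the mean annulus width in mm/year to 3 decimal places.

Adjusted count: 26 − 2 = 24 annuli.
11.2 mm over 24 years gives 11.2 / 24 ≈ 0.467 mm/year.

0.467 mm/year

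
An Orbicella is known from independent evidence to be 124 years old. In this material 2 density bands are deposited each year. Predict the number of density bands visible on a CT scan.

124 years at 2 density bands per year gives 124 × 2 = 248 density bands.
So 248 density bands should be present.

248 density bands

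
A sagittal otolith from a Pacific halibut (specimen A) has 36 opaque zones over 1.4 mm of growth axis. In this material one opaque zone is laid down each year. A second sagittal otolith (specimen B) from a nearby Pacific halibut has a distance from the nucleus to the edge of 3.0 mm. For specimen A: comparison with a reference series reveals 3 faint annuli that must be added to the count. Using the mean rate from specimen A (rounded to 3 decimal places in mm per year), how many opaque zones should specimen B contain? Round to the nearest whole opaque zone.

83 opaque zones

Specimen A: true opaque zone count = 36 + 3 = 39.
A: Extension rate ≈ 1.4 / 39 = 0.036 mm/year.
For B, 3.0 / 0.036 = 83.33 years ≈ 83 opaque zones.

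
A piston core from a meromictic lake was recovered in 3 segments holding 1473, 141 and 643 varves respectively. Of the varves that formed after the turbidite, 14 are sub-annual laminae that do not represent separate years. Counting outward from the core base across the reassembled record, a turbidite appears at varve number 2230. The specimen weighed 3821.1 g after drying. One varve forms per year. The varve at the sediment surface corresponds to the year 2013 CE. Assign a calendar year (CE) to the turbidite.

Total varves = 1473 + 141 + 643 = 2257.
2257 − 2230 = 27 varves lie beyond the turbidite toward the sediment surface.
Removing the 14 false varves leaves 27 − 14 = 13 true varves beyond the turbidite.
2013 − 13 = 2000 CE.

2000 CE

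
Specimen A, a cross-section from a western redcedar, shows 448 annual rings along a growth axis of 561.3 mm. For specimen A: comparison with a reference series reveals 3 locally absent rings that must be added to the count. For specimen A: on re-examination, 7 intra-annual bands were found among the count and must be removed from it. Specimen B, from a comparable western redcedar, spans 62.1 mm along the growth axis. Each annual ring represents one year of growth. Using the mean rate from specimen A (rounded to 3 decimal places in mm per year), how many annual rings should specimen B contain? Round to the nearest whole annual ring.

49 annual rings

Specimen A: after corrections the count is 448 − 7 + 3 = 444 annual rings.
A: Mean rate = 561.3 mm / 444 years ≈ 1.264 mm/year.
B spans 62.1 / 1.264 = 49.13 years ≈ 49 annual rings.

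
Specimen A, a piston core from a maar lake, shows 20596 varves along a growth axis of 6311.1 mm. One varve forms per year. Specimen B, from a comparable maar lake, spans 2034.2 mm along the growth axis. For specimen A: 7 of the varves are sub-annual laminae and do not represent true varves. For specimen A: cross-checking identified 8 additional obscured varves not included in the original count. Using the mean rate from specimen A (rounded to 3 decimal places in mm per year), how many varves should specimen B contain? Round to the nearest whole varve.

6648 varves

Specimen A: adjusted count: 20596 − 7 + 8 = 20597 varves.
A: Extension rate ≈ 6311.1 / 20597 = 0.306 mm/year.
For B, 2034.2 / 0.306 = 6647.71 years ≈ 6648 varves.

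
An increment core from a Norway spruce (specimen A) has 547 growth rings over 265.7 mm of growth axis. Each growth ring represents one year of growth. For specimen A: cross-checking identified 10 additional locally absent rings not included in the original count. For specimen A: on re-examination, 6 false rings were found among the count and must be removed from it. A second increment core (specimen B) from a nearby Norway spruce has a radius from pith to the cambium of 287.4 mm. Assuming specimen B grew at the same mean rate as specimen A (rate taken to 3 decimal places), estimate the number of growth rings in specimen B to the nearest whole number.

Specimen A: correcting the raw count gives 547 − 6 + 10 = 551 true growth rings.
A: Mean rate = 265.7 mm / 551 years ≈ 0.482 mm per year.
Specimen B: 287.4 mm / 0.482 mm per year = 596.27 years ≈ 596 growth rings.

596 growth rings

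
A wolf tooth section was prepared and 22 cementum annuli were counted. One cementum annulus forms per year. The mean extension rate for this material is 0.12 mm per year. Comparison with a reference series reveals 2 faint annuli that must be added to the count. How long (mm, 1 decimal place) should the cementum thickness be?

2.9 mm

Adjusted count: 22 + 2 = 24 cementum annuli.
24 years at 0.12 mm/year gives 0.12 × 24 = 2.9 mm.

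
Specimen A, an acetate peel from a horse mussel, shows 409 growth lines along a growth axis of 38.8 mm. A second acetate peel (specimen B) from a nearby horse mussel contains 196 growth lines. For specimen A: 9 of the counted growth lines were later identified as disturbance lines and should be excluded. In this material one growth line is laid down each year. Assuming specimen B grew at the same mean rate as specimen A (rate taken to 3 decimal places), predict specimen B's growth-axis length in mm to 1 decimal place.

19.0 mm

Specimen A: correcting the raw count gives 409 − 9 = 400 true growth lines.
A: 38.8 mm over 400 years gives 38.8 / 400 ≈ 0.097 mm/year.
B's length ≈ 0.097 × 196 = 19.0 mm.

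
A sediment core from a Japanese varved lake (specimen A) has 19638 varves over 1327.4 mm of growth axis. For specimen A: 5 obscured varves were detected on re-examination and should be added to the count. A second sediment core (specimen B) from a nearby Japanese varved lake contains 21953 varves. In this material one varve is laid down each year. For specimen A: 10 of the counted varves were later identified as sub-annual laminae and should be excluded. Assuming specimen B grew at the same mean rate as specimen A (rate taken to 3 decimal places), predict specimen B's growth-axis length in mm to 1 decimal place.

Specimen A: true varve count = 19638 − 10 + 5 = 19633.
A: Mean rate = 1327.4 mm / 19633 years ≈ 0.068 mm per year.
For B, 0.068 mm/year × 21953 years = 1492.8 mm.

1492.8 mm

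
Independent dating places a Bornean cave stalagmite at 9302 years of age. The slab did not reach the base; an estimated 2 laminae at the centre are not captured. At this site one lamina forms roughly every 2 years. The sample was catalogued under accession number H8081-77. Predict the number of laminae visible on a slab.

4649 laminae

At 2 years per lamina, 9302 / 2 = 4651 laminae are expected.
Less the 2 uncaptured laminae: 4651 − 2 = 4649.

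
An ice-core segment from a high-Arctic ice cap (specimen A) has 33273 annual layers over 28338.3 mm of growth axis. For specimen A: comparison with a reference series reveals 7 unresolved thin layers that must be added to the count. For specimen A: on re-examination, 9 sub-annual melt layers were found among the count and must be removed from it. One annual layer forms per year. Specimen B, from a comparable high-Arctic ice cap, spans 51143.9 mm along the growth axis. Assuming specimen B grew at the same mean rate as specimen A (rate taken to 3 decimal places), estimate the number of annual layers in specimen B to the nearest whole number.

Specimen A: adjusted count: 33273 − 9 + 7 = 33271 annual layers.
A: Mean rate = 28338.3 mm / 33271 years ≈ 0.852 mm per year.
B spans 51143.9 / 0.852 = 60028.05 years ≈ 60028 annual layers.

60028 annual layers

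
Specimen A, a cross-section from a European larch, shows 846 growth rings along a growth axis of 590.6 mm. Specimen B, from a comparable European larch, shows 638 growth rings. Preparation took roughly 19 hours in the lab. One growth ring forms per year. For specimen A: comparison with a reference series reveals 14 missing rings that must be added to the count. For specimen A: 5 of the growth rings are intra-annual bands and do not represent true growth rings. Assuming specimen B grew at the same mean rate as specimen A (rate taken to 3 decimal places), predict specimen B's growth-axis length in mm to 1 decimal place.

Specimen A: true growth ring count = 846 − 5 + 14 = 855.
A: Extension rate ≈ 590.6 / 855 = 0.691 mm/yr.
For B, 0.691 mm/year × 638 years = 440.9 mm.

440.9 mm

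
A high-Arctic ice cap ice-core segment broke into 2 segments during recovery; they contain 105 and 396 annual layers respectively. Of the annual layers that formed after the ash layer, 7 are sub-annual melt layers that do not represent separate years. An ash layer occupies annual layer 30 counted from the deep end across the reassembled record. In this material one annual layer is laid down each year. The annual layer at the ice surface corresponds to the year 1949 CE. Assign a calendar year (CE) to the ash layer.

1485 CE

Total annual layers = 105 + 396 = 501.
The ash layer sits at annual layer 30 from the deep end, so 501 − 30 = 471 annual layers formed after it.
Removing the 7 false annual layers leaves 471 − 7 = 464 true annual layers beyond the ash layer.
Counting back 464 years from 1949 CE places the ash layer in 1949 − 464 = 1485 CE.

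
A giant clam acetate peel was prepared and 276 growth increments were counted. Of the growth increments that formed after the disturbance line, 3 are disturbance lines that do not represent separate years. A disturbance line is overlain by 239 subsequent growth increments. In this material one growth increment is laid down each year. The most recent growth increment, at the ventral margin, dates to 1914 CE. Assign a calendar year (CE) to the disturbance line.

239 growth increments post-date the disturbance line.
Excluding 3 false growth increments: 239 − 3 = 236.
The growth increment at the ventral margin is 1914 CE, so the disturbance line dates to 1914 − 236 = 1678 CE.

1678 CE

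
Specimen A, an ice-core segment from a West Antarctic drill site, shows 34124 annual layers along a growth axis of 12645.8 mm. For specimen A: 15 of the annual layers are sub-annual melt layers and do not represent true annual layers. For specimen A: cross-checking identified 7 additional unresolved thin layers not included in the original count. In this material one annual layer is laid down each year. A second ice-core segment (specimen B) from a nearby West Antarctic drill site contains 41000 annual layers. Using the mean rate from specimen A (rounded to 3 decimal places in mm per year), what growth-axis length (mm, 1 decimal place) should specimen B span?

15211.0 mm

Specimen A: correcting the raw count gives 34124 − 15 + 7 = 34116 true annual layers.
A: 12645.8 mm over 34116 years gives 12645.8 / 34116 ≈ 0.371 mm per year.
For B, 0.371 mm/year × 41000 years = 15211.0 mm.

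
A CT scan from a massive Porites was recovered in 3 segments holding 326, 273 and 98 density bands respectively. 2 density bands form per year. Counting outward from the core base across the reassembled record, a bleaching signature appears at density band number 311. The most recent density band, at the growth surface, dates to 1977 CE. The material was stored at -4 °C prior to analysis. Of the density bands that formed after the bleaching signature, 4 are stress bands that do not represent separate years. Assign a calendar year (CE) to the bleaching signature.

Total density bands = 326 + 273 + 98 = 697.
Between density band 311 and the growth surface there are 697 − 311 = 386 density bands.
Removing the 4 false density bands leaves 386 − 4 = 382 true density bands beyond the bleaching signature.
382 density bands at 2 per year is 382 / 2 = 191 years.
The density band at the growth surface is 1977 CE, so the bleaching signature dates to 1977 − 191 = 1786 CE.

1786 CE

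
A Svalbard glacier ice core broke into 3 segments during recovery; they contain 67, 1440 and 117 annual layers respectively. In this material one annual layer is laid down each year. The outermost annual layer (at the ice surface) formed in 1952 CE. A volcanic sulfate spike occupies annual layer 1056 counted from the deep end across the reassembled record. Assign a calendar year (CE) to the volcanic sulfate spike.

1384 CE

Total annual layers = 67 + 1440 + 117 = 1624.
The volcanic sulfate spike sits at annual layer 1056 from the deep end, so 1624 − 1056 = 568 annual layers formed after it.
The annual layer at the ice surface is 1952 CE, so the volcanic sulfate spike dates to 1952 − 568 = 1384 CE.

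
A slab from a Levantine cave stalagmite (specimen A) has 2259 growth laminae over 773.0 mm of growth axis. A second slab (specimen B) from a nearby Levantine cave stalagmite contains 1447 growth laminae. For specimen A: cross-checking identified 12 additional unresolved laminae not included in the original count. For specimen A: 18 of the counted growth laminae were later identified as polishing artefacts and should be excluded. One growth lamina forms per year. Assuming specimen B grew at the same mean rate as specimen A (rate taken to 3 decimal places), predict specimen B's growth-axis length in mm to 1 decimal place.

496.3 mm

Specimen A: true growth lamina count = 2259 − 18 + 12 = 2253.
A: Extension rate ≈ 773.0 / 2253 = 0.343 mm/year.
For B, 0.343 mm/year × 1447 years = 496.3 mm.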